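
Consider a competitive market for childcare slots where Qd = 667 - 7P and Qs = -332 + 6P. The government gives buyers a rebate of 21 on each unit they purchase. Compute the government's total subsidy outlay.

Pre-subsidy: 667 - 7P = -332 + 6P gives P* = 999/13, Q* = 1678/13.
With the rebate, buyers effectively pay Pb = Ps − 21, where Ps is the price sellers receive.
Demand in terms of Ps becomes Qd = 667 − 7(Ps − 21) = 814 - 7Ps. Setting this equal to supply: 814 - 7Ps = -332 + 6Ps, so Ps = 1146/13.
Buyers pay Pb = 1146/13 − 21 = 873/13; Q' = -332 + 6·(1146/13) = 2560/13.
Government outlay = subsidy × quantity = 21 × 2560/13 = 53760/13.

Government cost = 53760/13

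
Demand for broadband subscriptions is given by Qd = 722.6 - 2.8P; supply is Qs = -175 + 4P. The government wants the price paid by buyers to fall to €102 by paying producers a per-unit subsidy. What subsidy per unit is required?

Required subsidy s = €51 per unit

At a buyer price of 102, quantity demanded is 722.6 − 2.8·102 = 437.
Sellers supply 437 only when they receive Ps with -175 + 4·Ps = 437, i.e. Ps = 153.
s = Ps − Pb = 153 − 102 = 51.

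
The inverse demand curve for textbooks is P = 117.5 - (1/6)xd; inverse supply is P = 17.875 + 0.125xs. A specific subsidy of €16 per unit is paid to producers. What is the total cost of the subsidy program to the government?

Pre-subsidy: 117.5 - (1/6)x = 17.875 + 0.125x gives x* = 2391/7 and P* = 424/7.
With the subsidy, sellers receive Ps = Pb + 16 for each unit, where Pb is the price buyers pay.
On the curves, Pb = 117.5 - (1/6)x and Ps = 17.875 + 0.125x; the wedge Ps − Pb = 16 gives 17.875 + 0.125x − (117.5 - (1/6)x) = 16, so x' = 2775/7.
Then Pb = 117.5 − (1/6)·(2775/7) = 360/7 and Ps = 17.875 + 0.125·(2775/7) = 472/7.
Government outlay = subsidy × quantity = 16 × 2775/7 = 44400/7.

Government cost = 44400/7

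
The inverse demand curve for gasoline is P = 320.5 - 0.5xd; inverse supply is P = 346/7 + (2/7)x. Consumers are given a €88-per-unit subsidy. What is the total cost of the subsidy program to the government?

Government cost = €40216

Pre-subsidy: 320.5 - 0.5x = 346/7 + (2/7)x gives x* = 345 and P* = 148.
With the rebate, buyers effectively pay Pb = Ps − 88, where Ps is the price sellers receive.
On the curves, Pb = 320.5 - 0.5x and Ps = 346/7 + (2/7)x; the wedge Ps − Pb = 88 gives 346/7 + (2/7)x − (320.5 - 0.5x) = 88, so x' = 457.
Then Pb = 320.5 − 0.5·457 = 92 and Ps = 346/7 + (2/7)·457 = 180.
Government outlay = subsidy × quantity = 88 × 457 = 40216.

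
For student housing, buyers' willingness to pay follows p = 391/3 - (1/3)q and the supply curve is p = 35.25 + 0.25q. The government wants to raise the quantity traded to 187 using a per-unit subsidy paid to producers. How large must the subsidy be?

At q = 187, from the demand curve buyers pay pb = 391/3 − (1/3)·187 = 68; from the supply curve sellers need ps = 35.25 + 0.25·187 = 82.
The subsidy must fill the gap: s = ps − pb = 82 − 68 = 14.

Required subsidy s = 14 per unit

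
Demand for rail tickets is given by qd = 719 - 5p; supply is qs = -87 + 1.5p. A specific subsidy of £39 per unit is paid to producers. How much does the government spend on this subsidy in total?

Pre-subsidy: 719 - 5p = -87 + 1.5p gives p* = 124, q* = 99.
With the subsidy, sellers receive ps = pb + 39 for each unit, where pb is the price buyers pay.
Supply in terms of pb becomes qs = -87 + 1.5(pb + 39) = -28.5 + 1.5pb. Setting this equal to demand: 719 - 5pb = -28.5 + 1.5pb, so pb = 115.
Sellers receive ps = 115 + 39 = 154; q' = 719 − 5·115 = 144.
Government outlay = subsidy × quantity = 39 × 144 = 5616.

Government cost = £5616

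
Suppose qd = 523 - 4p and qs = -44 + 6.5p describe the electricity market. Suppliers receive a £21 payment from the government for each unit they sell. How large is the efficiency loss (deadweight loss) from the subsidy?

Deadweight loss = £546

Pre-subsidy: 523 - 4p = -44 + 6.5p gives p* = 54, q* = 307.
With the subsidy, sellers receive ps = pb + 21 for each unit, where pb is the price buyers pay.
Supply in terms of pb becomes qs = -44 + 6.5(pb + 21) = 92.5 + 6.5pb. Setting this equal to demand: 523 - 4pb = 92.5 + 6.5pb, so pb = 41.
Sellers receive ps = 41 + 21 = 62; q' = 523 − 4·41 = 359.
The subsidy expands output by 359 − 307 = 52 past the efficient level; on those units the gap between marginal cost and willingness to pay runs from 0 up to 21.
DWL = ½ × 21 × 52 = 546.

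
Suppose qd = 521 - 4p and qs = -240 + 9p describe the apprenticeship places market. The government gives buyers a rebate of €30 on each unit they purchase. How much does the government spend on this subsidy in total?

Government cost = 144270/13

Pre-subsidy: 521 - 4p = -240 + 9p gives p* = 761/13, q* = 3729/13.
With the rebate, buyers effectively pay pb = ps − 30, where ps is the price sellers receive.
Demand in terms of ps becomes qd = 521 − 4(ps − 30) = 641 - 4ps. Setting this equal to supply: 641 - 4ps = -240 + 9ps, so ps = 881/13.
Buyers pay pb = 881/13 − 30 = 491/13; q' = -240 + 9·(881/13) = 4809/13.
Government outlay = subsidy × quantity = 30 × 4809/13 = 144270/13.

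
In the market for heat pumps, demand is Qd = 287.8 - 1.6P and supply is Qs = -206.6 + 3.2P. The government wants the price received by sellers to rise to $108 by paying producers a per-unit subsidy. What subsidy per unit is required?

At a seller price of 108, quantity supplied is -206.6 + 3.2·108 = 139.
Buyers absorb 139 only when they pay Pb with 287.8 − 1.6·Pb = 139, i.e. Pb = 93.
s = Ps − Pb = 108 − 93 = 15.

Required subsidy s = $15 per unit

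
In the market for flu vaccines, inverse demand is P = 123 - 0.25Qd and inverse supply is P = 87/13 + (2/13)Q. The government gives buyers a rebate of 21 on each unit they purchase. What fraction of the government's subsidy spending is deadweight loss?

DWL / government spending = 13/170

Pre-subsidy: 123 - 0.25Q = 87/13 + (2/13)Q gives Q* = 288 and P* = 51.
With the rebate, buyers effectively pay Pb = Ps − 21, where Ps is the price sellers receive.
On the curves, Pb = 123 - 0.25Q and Ps = 87/13 + (2/13)Q; the wedge Ps − Pb = 21 gives 87/13 + (2/13)Q − (123 - 0.25Q) = 21, so Q' = 340.
Then Pb = 123 − 0.25·340 = 38 and Ps = 87/13 + (2/13)·340 = 59.
ΔCS = ½(288 + 340)(51 − 38) = 4082; ΔPS = ½(288 + 340)(59 − 51) = 2512.
Government spending = 21 × 340 = 7140.
DWL = ½ × 21 × (340 − 288) = 546; fraction = 546 / 7140 = 13/170.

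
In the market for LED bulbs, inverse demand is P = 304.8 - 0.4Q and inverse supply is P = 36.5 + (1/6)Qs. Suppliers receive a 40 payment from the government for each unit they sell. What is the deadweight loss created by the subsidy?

Pre-subsidy: 304.8 - 0.4Q = 36.5 + (1/6)Q gives Q* = 8049/17 and P* = 1962/17.
With the subsidy, sellers receive Ps = Pb + 40 for each unit, where Pb is the price buyers pay.
On the curves, Pb = 304.8 - 0.4Q and Ps = 36.5 + (1/6)Q; the wedge Ps − Pb = 40 gives 36.5 + (1/6)Q − (304.8 - 0.4Q) = 40, so Q' = 9249/17.
Then Pb = 304.8 − 0.4·(9249/17) = 1482/17 and Ps = 36.5 + (1/6)·(9249/17) = 2162/17.
The subsidy expands output by 9249/17 − 8049/17 = 1200/17 past the efficient level; on those units the gap between marginal cost and willingness to pay runs from 0 up to 40.
DWL = ½ × 40 × 1200/17 = 24000/17.

Deadweight loss = 24000/17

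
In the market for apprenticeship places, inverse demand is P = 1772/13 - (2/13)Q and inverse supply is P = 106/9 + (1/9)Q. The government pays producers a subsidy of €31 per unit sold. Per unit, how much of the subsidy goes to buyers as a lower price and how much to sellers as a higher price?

Buyers gain €18 per unit; sellers gain €13 per unit

Pre-subsidy: 1772/13 - (2/13)Q = 106/9 + (1/9)Q gives Q* = 470 and P* = 64.
With the subsidy, sellers receive Ps = Pb + 31 for each unit, where Pb is the price buyers pay.
On the curves, Pb = 1772/13 - (2/13)Q and Ps = 106/9 + (1/9)Q; the wedge Ps − Pb = 31 gives 106/9 + (1/9)Q − (1772/13 - (2/13)Q) = 31, so Q' = 587.
Then Pb = 1772/13 − (2/13)·587 = 46 and Ps = 106/9 + (1/9)·587 = 77.
Buyers' price falls by P* − Pb = 64 − 46 = 18; sellers' price rises by Ps − P* = 77 − 64 = 13.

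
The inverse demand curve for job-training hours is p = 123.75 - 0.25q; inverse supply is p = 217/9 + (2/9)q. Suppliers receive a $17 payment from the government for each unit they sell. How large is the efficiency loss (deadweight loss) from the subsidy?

Pre-subsidy: 123.75 - 0.25q = 217/9 + (2/9)q gives q* = 211 and p* = 71.
With the subsidy, sellers receive ps = pb + 17 for each unit, where pb is the price buyers pay.
On the curves, pb = 123.75 - 0.25q and ps = 217/9 + (2/9)q; the wedge ps − pb = 17 gives 217/9 + (2/9)q − (123.75 - 0.25q) = 17, so q' = 247.
Then pb = 123.75 − 0.25·247 = 62 and ps = 217/9 + (2/9)·247 = 79.
The subsidy expands output by 247 − 211 = 36 past the efficient level; on those units the gap between marginal cost and willingness to pay runs from 0 up to 17.
DWL = ½ × 17 × 36 = 306.

Deadweight loss = $306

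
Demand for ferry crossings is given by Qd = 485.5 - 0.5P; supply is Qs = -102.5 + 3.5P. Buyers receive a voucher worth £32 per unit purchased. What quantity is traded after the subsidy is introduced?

Pre-subsidy: 485.5 - 0.5P = -102.5 + 3.5P gives P* = 147, Q* = 412.
With the rebate, buyers effectively pay Pb = Ps − 32, where Ps is the price sellers receive.
Demand in terms of Ps becomes Qd = 485.5 − 0.5(Ps − 32) = 501.5 - 0.5Ps. Setting this equal to supply: 501.5 - 0.5Ps = -102.5 + 3.5Ps, so Ps = 151.
Buyers pay Pb = 151 − 32 = 119; Q' = -102.5 + 3.5·151 = 426.

Q' = 426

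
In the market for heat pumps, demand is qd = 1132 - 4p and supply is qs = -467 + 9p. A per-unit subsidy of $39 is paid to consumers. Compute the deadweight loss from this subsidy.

Pre-subsidy: 1132 - 4p = -467 + 9p gives p* = 123, q* = 640.
With the rebate, buyers effectively pay pb = ps − 39, where ps is the price sellers receive.
Demand in terms of ps becomes qd = 1132 − 4(ps − 39) = 1288 - 4ps. Setting this equal to supply: 1288 - 4ps = -467 + 9ps, so ps = 135.
Buyers pay pb = 135 − 39 = 96; q' = -467 + 9·135 = 748.
The subsidy expands output by 748 − 640 = 108 past the efficient level; on those units the gap between marginal cost and willingness to pay runs from 0 up to 39.
DWL = ½ × 39 × 108 = 2106.

Deadweight loss = $2106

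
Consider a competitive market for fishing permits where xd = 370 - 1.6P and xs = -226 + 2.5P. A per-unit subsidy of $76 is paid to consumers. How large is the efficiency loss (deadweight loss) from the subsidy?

Deadweight loss = 115520/41

Pre-subsidy: 370 - 1.6P = -226 + 2.5P gives P* = 5960/41, x* = 5634/41.
With the rebate, buyers effectively pay Pb = Ps − 76, where Ps is the price sellers receive.
Demand in terms of Ps becomes xd = 370 − 1.6(Ps − 76) = 491.6 - 1.6Ps. Setting this equal to supply: 491.6 - 1.6Ps = -226 + 2.5Ps, so Ps = 7176/41.
Buyers pay Pb = 7176/41 − 76 = 4060/41; x' = -226 + 2.5·(7176/41) = 8674/41.
The subsidy expands output by 8674/41 − 5634/41 = 3040/41 past the efficient level; on those units the gap between marginal cost and willingness to pay runs from 0 up to 76.
DWL = ½ × 76 × 3040/41 = 115520/41.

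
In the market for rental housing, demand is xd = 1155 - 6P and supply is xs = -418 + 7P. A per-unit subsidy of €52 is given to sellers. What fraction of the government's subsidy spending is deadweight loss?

Pre-subsidy: 1155 - 6P = -418 + 7P gives P* = 121, x* = 429.
With the subsidy, sellers receive Ps = Pb + 52 for each unit, where Pb is the price buyers pay.
Supply in terms of Pb becomes xs = -418 + 7(Pb + 52) = -54 + 7Pb. Setting this equal to demand: 1155 - 6Pb = -54 + 7Pb, so Pb = 93.
Sellers receive Ps = 93 + 52 = 145; x' = 1155 − 6·93 = 597.
ΔCS = ½(429 + 597)(121 − 93) = 14364; ΔPS = ½(429 + 597)(145 − 121) = 12312.
Government spending = 52 × 597 = 31044.
DWL = ½ × 52 × (597 − 429) = 4368; fraction = 4368 / 31044 = 28/199.

DWL / government spending = 28/199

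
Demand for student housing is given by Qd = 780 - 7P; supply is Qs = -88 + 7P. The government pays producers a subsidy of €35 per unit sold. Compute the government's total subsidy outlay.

Pre-subsidy: 780 - 7P = -88 + 7P gives P* = 62, Q* = 346.
With the subsidy, sellers receive Ps = Pb + 35 for each unit, where Pb is the price buyers pay.
Supply in terms of Pb becomes Qs = -88 + 7(Pb + 35) = 157 + 7Pb. Setting this equal to demand: 780 - 7Pb = 157 + 7Pb, so Pb = 44.5.
Sellers receive Ps = 44.5 + 35 = 79.5; Q' = 780 − 7·44.5 = 468.5.
Government outlay = subsidy × quantity = 35 × 468.5 = 16397.5.

Government cost = €16397.5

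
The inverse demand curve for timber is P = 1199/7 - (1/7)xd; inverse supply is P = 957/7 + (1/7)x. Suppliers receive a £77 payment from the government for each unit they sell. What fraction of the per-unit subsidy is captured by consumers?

Consumer share = 0.5

Pre-subsidy: 1199/7 - (1/7)x = 957/7 + (1/7)x gives x* = 121 and P* = 154.
With the subsidy, sellers receive Ps = Pb + 77 for each unit, where Pb is the price buyers pay.
On the curves, Pb = 1199/7 - (1/7)x and Ps = 957/7 + (1/7)x; the wedge Ps − Pb = 77 gives 957/7 + (1/7)x − (1199/7 - (1/7)x) = 77, so x' = 390.5.
Then Pb = 1199/7 − (1/7)·390.5 = 115.5 and Ps = 957/7 + (1/7)·390.5 = 192.5.
Buyers' price falls by P* − Pb = 154 − 115.5 = 38.5; sellers' price rises by Ps − P* = 192.5 − 154 = 38.5.
So consumers capture 38.5/77 = 0.5 of each unit of subsidy.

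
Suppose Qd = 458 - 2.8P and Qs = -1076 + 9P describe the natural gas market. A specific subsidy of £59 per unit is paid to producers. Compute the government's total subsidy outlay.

Pre-subsidy: 458 - 2.8P = -1076 + 9P gives P* = 130, Q* = 94.
With the subsidy, sellers receive Ps = Pb + 59 for each unit, where Pb is the price buyers pay.
Supply in terms of Pb becomes Qs = -1076 + 9(Pb + 59) = -545 + 9Pb. Setting this equal to demand: 458 - 2.8Pb = -545 + 9Pb, so Pb = 85.
Sellers receive Ps = 85 + 59 = 144; Q' = 458 − 2.8·85 = 220.
Government outlay = subsidy × quantity = 59 × 220 = 12980.

Government cost = £12980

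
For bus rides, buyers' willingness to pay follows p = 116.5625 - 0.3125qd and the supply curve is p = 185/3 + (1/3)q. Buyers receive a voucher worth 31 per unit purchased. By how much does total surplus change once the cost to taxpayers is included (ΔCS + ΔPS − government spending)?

Net change in total surplus = -744

Pre-subsidy: 116.5625 - 0.3125q = 185/3 + (1/3)q gives q* = 85 and p* = 90.
With the rebate, buyers effectively pay pb = ps − 31, where ps is the price sellers receive.
On the curves, pb = 116.5625 - 0.3125q and ps = 185/3 + (1/3)q; the wedge ps − pb = 31 gives 185/3 + (1/3)q − (116.5625 - 0.3125q) = 31, so q' = 133.
Then pb = 116.5625 − 0.3125·133 = 75 and ps = 185/3 + (1/3)·133 = 106.
ΔCS = ½(85 + 133)(90 − 75) = 1635; ΔPS = ½(85 + 133)(106 − 90) = 1744.
Government spending = 31 × 133 = 4123.
Net change = 1635 + 1744 − 4123 = -744. The loss equals the DWL triangle ½·31·48.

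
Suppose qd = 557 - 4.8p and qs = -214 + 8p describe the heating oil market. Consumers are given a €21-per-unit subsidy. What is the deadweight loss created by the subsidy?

Pre-subsidy: 557 - 4.8p = -214 + 8p gives p* = 60.234375, q* = 267.875.
With the rebate, buyers effectively pay pb = ps − 21, where ps is the price sellers receive.
Demand in terms of ps becomes qd = 557 − 4.8(ps − 21) = 657.8 - 4.8ps. Setting this equal to supply: 657.8 - 4.8ps = -214 + 8ps, so ps = 68.109375.
Buyers pay pb = 68.109375 − 21 = 47.109375; q' = -214 + 8·68.109375 = 330.875.
The subsidy expands output by 330.875 − 267.875 = 63 past the efficient level; on those units the gap between marginal cost and willingness to pay runs from 0 up to 21.
DWL = ½ × 21 × 63 = 661.5.

Deadweight loss = €661.5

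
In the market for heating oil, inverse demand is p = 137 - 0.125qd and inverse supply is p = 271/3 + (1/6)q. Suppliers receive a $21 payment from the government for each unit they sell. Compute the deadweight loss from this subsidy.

Pre-subsidy: 137 - 0.125q = 271/3 + (1/6)q gives q* = 160 and p* = 117.
With the subsidy, sellers receive ps = pb + 21 for each unit, where pb is the price buyers pay.
On the curves, pb = 137 - 0.125q and ps = 271/3 + (1/6)q; the wedge ps − pb = 21 gives 271/3 + (1/6)q − (137 - 0.125q) = 21, so q' = 232.
Then pb = 137 − 0.125·232 = 108 and ps = 271/3 + (1/6)·232 = 129.
The subsidy expands output by 232 − 160 = 72 past the efficient level; on those units the gap between marginal cost and willingness to pay runs from 0 up to 21.
DWL = ½ × 21 × 72 = 756.

Deadweight loss = $756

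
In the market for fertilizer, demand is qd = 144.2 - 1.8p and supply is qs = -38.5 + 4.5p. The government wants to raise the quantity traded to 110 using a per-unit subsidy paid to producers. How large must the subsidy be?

At q = 110, invert demand for the buyer price: pb = (144.2 − 110)/1.8 = 19; invert supply for the seller price: ps = (110 − (-38.5))/4.5 = 33.
The subsidy must fill the gap: s = ps − pb = 33 − 19 = 14.

Required subsidy s = 14 per unit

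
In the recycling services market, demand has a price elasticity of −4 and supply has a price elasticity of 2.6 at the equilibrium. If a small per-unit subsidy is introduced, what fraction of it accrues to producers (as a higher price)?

Producer share = 20/33

For a small subsidy around the equilibrium, the benefit split depends on the relative slopes, which at a point are proportional to the elasticities.
Buyer share = εs/(εs + |εd|) = 2.6/(2.6 + 4) = 13/33; seller share = |εd|/(εs + |εd|) = 20/33.
So producers capture 20/33 of the subsidy.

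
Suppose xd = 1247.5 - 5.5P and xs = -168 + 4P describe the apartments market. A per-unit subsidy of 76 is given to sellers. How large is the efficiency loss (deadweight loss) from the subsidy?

Deadweight loss = 6688

Pre-subsidy: 1247.5 - 5.5P = -168 + 4P gives P* = 149, x* = 428.
With the subsidy, sellers receive Ps = Pb + 76 for each unit, where Pb is the price buyers pay.
Supply in terms of Pb becomes xs = -168 + 4(Pb + 76) = 136 + 4Pb. Setting this equal to demand: 1247.5 - 5.5Pb = 136 + 4Pb, so Pb = 117.
Sellers receive Ps = 117 + 76 = 193; x' = 1247.5 − 5.5·117 = 604.
The subsidy expands output by 604 − 428 = 176 past the efficient level; on those units the gap between marginal cost and willingness to pay runs from 0 up to 76.
DWL = ½ × 76 × 176 = 6688.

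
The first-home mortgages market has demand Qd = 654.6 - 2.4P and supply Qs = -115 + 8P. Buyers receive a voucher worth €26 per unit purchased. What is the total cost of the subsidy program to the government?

Government cost = €13650

Pre-subsidy: 654.6 - 2.4P = -115 + 8P gives P* = 74, Q* = 477.
With the rebate, buyers effectively pay Pb = Ps − 26, where Ps is the price sellers receive.
Demand in terms of Ps becomes Qd = 654.6 − 2.4(Ps − 26) = 717 - 2.4Ps. Setting this equal to supply: 717 - 2.4Ps = -115 + 8Ps, so Ps = 80.
Buyers pay Pb = 80 − 26 = 54; Q' = -115 + 8·80 = 525.
Government outlay = subsidy × quantity = 26 × 525 = 13650.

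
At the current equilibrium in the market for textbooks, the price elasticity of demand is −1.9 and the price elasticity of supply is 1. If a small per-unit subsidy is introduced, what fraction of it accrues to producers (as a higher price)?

Producer share = 19/29

For a small subsidy around the equilibrium, the benefit split depends on the relative slopes, which at a point are proportional to the elasticities.
Buyer share = εs/(εs + |εd|) = 1/(1 + 1.9) = 10/29; seller share = |εd|/(εs + |εd|) = 19/29.
So producers capture 19/29 of the subsidy.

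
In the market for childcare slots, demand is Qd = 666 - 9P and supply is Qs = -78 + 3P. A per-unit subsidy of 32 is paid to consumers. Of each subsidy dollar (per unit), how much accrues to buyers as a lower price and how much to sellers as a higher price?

Buyers gain 8 per unit; sellers gain 24 per unit

Pre-subsidy: 666 - 9P = -78 + 3P gives P* = 62, Q* = 108.
With the rebate, buyers effectively pay Pb = Ps − 32, where Ps is the price sellers receive.
Demand in terms of Ps becomes Qd = 666 − 9(Ps − 32) = 954 - 9Ps. Setting this equal to supply: 954 - 9Ps = -78 + 3Ps, so Ps = 86.
Buyers pay Pb = 86 − 32 = 54; Q' = -78 + 3·86 = 180.
Buyers' price falls by P* − Pb = 62 − 54 = 8; sellers' price rises by Ps − P* = 86 − 62 = 24.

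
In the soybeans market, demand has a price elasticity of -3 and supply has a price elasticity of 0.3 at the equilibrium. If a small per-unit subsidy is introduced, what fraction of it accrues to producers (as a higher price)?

For a small subsidy around the equilibrium, the benefit split depends on the relative slopes, which at a point are proportional to the elasticities.
Buyer share = εs/(εs + |εd|) = 0.3/(0.3 + 3) = 1/11; seller share = |εd|/(εs + |εd|) = 10/11.
So producers capture 10/11 of the subsidy.

Producer share = 10/11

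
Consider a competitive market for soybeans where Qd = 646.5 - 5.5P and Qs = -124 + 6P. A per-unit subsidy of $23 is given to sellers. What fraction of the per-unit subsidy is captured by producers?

Producer share = 11/23

Pre-subsidy: 646.5 - 5.5P = -124 + 6P gives P* = 67, Q* = 278.
With the subsidy, sellers receive Ps = Pb + 23 for each unit, where Pb is the price buyers pay.
Supply in terms of Pb becomes Qs = -124 + 6(Pb + 23) = 14 + 6Pb. Setting this equal to demand: 646.5 - 5.5Pb = 14 + 6Pb, so Pb = 55.
Sellers receive Ps = 55 + 23 = 78; Q' = 646.5 − 5.5·55 = 344.
Buyers' price falls by P* − Pb = 67 − 55 = 12; sellers' price rises by Ps − P* = 78 − 67 = 11.
So producers capture 11/23 = 11/23 of each unit of subsidy.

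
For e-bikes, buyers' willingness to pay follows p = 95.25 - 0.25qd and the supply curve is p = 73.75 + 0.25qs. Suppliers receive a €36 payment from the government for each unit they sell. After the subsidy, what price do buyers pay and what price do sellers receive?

Buyers pay €66.5; sellers receive €102.5

Pre-subsidy: 95.25 - 0.25q = 73.75 + 0.25q gives q* = 43 and p* = 84.5.
With the subsidy, sellers receive ps = pb + 36 for each unit, where pb is the price buyers pay.
On the curves, pb = 95.25 - 0.25q and ps = 73.75 + 0.25q; the wedge ps − pb = 36 gives 73.75 + 0.25q − (95.25 - 0.25q) = 36, so q' = 115.
Then pb = 95.25 − 0.25·115 = 66.5 and ps = 73.75 + 0.25·115 = 102.5.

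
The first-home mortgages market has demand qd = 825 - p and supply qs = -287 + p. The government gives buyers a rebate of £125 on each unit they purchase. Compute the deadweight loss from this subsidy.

Deadweight loss = £3906.25

Pre-subsidy: 825 - p = -287 + p gives p* = 556, q* = 269.
With the rebate, buyers effectively pay pb = ps − 125, where ps is the price sellers receive.
Demand in terms of ps becomes qd = 825 − 1(ps − 125) = 950 - ps. Setting this equal to supply: 950 - ps = -287 + ps, so ps = 618.5.
Buyers pay pb = 618.5 − 125 = 493.5; q' = -287 + 1·618.5 = 331.5.
The subsidy expands output by 331.5 − 269 = 62.5 past the efficient level; on those units the gap between marginal cost and willingness to pay runs from 0 up to 125.
DWL = ½ × 125 × 62.5 = 3906.25.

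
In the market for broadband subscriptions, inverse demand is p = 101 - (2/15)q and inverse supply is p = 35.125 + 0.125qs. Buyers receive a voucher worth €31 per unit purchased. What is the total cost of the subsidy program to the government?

Pre-subsidy: 101 - (2/15)q = 35.125 + 0.125q gives q* = 255 and p* = 67.
With the rebate, buyers effectively pay pb = ps − 31, where ps is the price sellers receive.
On the curves, pb = 101 - (2/15)q and ps = 35.125 + 0.125q; the wedge ps − pb = 31 gives 35.125 + 0.125q − (101 - (2/15)q) = 31, so q' = 375.
Then pb = 101 − (2/15)·375 = 51 and ps = 35.125 + 0.125·375 = 82.
Government outlay = subsidy × quantity = 31 × 375 = 11625.

Government cost = €11625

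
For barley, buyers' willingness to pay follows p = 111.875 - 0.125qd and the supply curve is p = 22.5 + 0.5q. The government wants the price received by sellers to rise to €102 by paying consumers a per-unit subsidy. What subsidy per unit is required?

At a seller price of 102, quantity supplied is -45 + 2·102 = 159.
Buyers absorb 159 only when they pay pb = 111.875 − 0.125·159 = 92.
s = ps − pb = 102 − 92 = 10.

Required subsidy s = €10 per unit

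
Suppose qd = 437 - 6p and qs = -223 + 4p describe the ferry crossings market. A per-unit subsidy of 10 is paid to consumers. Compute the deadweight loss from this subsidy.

Pre-subsidy: 437 - 6p = -223 + 4p gives p* = 66, q* = 41.
With the rebate, buyers effectively pay pb = ps − 10, where ps is the price sellers receive.
Demand in terms of ps becomes qd = 437 − 6(ps − 10) = 497 - 6ps. Setting this equal to supply: 497 - 6ps = -223 + 4ps, so ps = 72.
Buyers pay pb = 72 − 10 = 62; q' = -223 + 4·72 = 65.
The subsidy expands output by 65 − 41 = 24 past the efficient level; on those units the gap between marginal cost and willingness to pay runs from 0 up to 10.
DWL = ½ × 10 × 24 = 120.

Deadweight loss = 120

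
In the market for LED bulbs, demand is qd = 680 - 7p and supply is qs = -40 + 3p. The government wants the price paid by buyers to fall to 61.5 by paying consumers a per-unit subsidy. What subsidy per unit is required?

Required subsidy s = 35 per unit

At a buyer price of 61.5, quantity demanded is 680 − 7·61.5 = 249.5.
Sellers supply 249.5 only when they receive ps with -40 + 3·ps = 249.5, i.e. ps = 96.5.
s = ps − pb = 96.5 − 61.5 = 35.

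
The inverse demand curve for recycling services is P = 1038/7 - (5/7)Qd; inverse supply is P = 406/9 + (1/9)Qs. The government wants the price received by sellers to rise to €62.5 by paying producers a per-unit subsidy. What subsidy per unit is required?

At a seller price of 62.5, quantity supplied is -406 + 9·62.5 = 156.5.
Buyers absorb 156.5 only when they pay Pb = 1038/7 − (5/7)·156.5 = 36.5.
s = Ps − Pb = 62.5 − 36.5 = 26.

Required subsidy s = €26 per unit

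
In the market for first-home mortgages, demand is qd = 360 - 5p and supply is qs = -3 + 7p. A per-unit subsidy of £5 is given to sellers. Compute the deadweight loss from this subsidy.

Pre-subsidy: 360 - 5p = -3 + 7p gives p* = 30.25, q* = 208.75.
With the subsidy, sellers receive ps = pb + 5 for each unit, where pb is the price buyers pay.
Supply in terms of pb becomes qs = -3 + 7(pb + 5) = 32 + 7pb. Setting this equal to demand: 360 - 5pb = 32 + 7pb, so pb = 82/3.
Sellers receive ps = 82/3 + 5 = 97/3; q' = 360 − 5·(82/3) = 670/3.
The subsidy expands output by 670/3 − 208.75 = 175/12 past the efficient level; on those units the gap between marginal cost and willingness to pay runs from 0 up to 5.
DWL = ½ × 5 × 175/12 = 875/24.

Deadweight loss = 875/24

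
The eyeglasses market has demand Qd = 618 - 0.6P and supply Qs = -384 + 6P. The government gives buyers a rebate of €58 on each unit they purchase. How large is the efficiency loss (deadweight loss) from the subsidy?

Pre-subsidy: 618 - 0.6P = -384 + 6P gives P* = 1670/11, Q* = 5796/11.
With the rebate, buyers effectively pay Pb = Ps − 58, where Ps is the price sellers receive.
Demand in terms of Ps becomes Qd = 618 − 0.6(Ps − 58) = 652.8 - 0.6Ps. Setting this equal to supply: 652.8 - 0.6Ps = -384 + 6Ps, so Ps = 1728/11.
Buyers pay Pb = 1728/11 − 58 = 1090/11; Q' = -384 + 6·(1728/11) = 6144/11.
The subsidy expands output by 6144/11 − 5796/11 = 348/11 past the efficient level; on those units the gap between marginal cost and willingness to pay runs from 0 up to 58.
DWL = ½ × 58 × 348/11 = 10092/11.

Deadweight loss = 10092/11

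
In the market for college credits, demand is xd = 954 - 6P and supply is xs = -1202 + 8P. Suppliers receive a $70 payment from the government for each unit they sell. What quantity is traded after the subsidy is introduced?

x' = 270

Pre-subsidy: 954 - 6P = -1202 + 8P gives P* = 154, x* = 30.
With the subsidy, sellers receive Ps = Pb + 70 for each unit, where Pb is the price buyers pay.
Supply in terms of Pb becomes xs = -1202 + 8(Pb + 70) = -642 + 8Pb. Setting this equal to demand: 954 - 6Pb = -642 + 8Pb, so Pb = 114.
Sellers receive Ps = 114 + 70 = 184; x' = 954 − 6·114 = 270.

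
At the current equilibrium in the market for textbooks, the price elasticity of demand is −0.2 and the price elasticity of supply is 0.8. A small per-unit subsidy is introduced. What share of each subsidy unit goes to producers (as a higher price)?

For a small subsidy around the equilibrium, the benefit split depends on the relative slopes, which at a point are proportional to the elasticities.
Buyer share = εs/(εs + |εd|) = 0.8/(0.8 + 0.2) = 0.8; seller share = |εd|/(εs + |εd|) = 0.2.
So producers capture 0.2 of the subsidy.

Producer share = 0.2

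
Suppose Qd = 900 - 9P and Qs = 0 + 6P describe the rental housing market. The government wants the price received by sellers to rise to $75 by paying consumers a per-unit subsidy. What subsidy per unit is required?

Required subsidy s = $25 per unit

At a seller price of 75, quantity supplied is 0 + 6·75 = 450.
Buyers absorb 450 only when they pay Pb with 900 − 9·Pb = 450, i.e. Pb = 50.
s = Ps − Pb = 75 − 50 = 25.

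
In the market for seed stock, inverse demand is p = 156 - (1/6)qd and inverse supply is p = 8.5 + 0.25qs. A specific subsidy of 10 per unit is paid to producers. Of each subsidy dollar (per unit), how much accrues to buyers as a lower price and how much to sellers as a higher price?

Pre-subsidy: 156 - (1/6)q = 8.5 + 0.25q gives q* = 354 and p* = 97.
With the subsidy, sellers receive ps = pb + 10 for each unit, where pb is the price buyers pay.
On the curves, pb = 156 - (1/6)q and ps = 8.5 + 0.25q; the wedge ps − pb = 10 gives 8.5 + 0.25q − (156 - (1/6)q) = 10, so q' = 378.
Then pb = 156 − (1/6)·378 = 93 and ps = 8.5 + 0.25·378 = 103.
Buyers' price falls by p* − pb = 97 − 93 = 4; sellers' price rises by ps − p* = 103 − 97 = 6.

Buyers gain 4 per unit; sellers gain 6 per unit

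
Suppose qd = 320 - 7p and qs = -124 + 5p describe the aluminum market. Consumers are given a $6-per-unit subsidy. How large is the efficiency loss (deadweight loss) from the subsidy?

Deadweight loss = $52.5

Pre-subsidy: 320 - 7p = -124 + 5p gives p* = 37, q* = 61.
With the rebate, buyers effectively pay pb = ps − 6, where ps is the price sellers receive.
Demand in terms of ps becomes qd = 320 − 7(ps − 6) = 362 - 7ps. Setting this equal to supply: 362 - 7ps = -124 + 5ps, so ps = 40.5.
Buyers pay pb = 40.5 − 6 = 34.5; q' = -124 + 5·40.5 = 78.5.
The subsidy expands output by 78.5 − 61 = 17.5 past the efficient level; on those units the gap between marginal cost and willingness to pay runs from 0 up to 6.
DWL = ½ × 6 × 17.5 = 52.5.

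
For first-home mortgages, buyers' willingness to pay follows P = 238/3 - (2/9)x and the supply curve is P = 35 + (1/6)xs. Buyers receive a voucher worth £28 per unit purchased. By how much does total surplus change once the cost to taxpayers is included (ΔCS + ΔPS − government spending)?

Net change in total surplus = -£1008

Pre-subsidy: 238/3 - (2/9)x = 35 + (1/6)x gives x* = 114 and P* = 54.
With the rebate, buyers effectively pay Pb = Ps − 28, where Ps is the price sellers receive.
On the curves, Pb = 238/3 - (2/9)x and Ps = 35 + (1/6)x; the wedge Ps − Pb = 28 gives 35 + (1/6)x − (238/3 - (2/9)x) = 28, so x' = 186.
Then Pb = 238/3 − (2/9)·186 = 38 and Ps = 35 + (1/6)·186 = 66.
ΔCS = ½(114 + 186)(54 − 38) = 2400; ΔPS = ½(114 + 186)(66 − 54) = 1800.
Government spending = 28 × 186 = 5208.
Net change = 2400 + 1800 − 5208 = -1008. The loss equals the DWL triangle ½·28·72.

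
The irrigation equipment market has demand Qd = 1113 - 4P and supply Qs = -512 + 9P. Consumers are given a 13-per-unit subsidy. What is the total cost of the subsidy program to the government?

Government cost = 8437

Pre-subsidy: 1113 - 4P = -512 + 9P gives P* = 125, Q* = 613.
With the rebate, buyers effectively pay Pb = Ps − 13, where Ps is the price sellers receive.
Demand in terms of Ps becomes Qd = 1113 − 4(Ps − 13) = 1165 - 4Ps. Setting this equal to supply: 1165 - 4Ps = -512 + 9Ps, so Ps = 129.
Buyers pay Pb = 129 − 13 = 116; Q' = -512 + 9·129 = 649.
Government outlay = subsidy × quantity = 13 × 649 = 8437.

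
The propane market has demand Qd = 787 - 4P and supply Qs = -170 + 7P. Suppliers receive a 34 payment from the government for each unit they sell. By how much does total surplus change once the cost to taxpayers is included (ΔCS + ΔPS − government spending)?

Net change in total surplus = -16184/11

Pre-subsidy: 787 - 4P = -170 + 7P gives P* = 87, Q* = 439.
With the subsidy, sellers receive Ps = Pb + 34 for each unit, where Pb is the price buyers pay.
Supply in terms of Pb becomes Qs = -170 + 7(Pb + 34) = 68 + 7Pb. Setting this equal to demand: 787 - 4Pb = 68 + 7Pb, so Pb = 719/11.
Sellers receive Ps = 719/11 + 34 = 1093/11; Q' = 787 − 4·(719/11) = 5781/11.
ΔCS = ½(439 + 5781/11)(87 − 719/11) = 1262590/121; ΔPS = ½(439 + 5781/11)(1093/11 − 87) = 721480/121.
Government spending = 34 × 5781/11 = 196554/11.
Net change = 1262590/121 + 721480/121 − 196554/11 = -16184/11. The loss equals the DWL triangle ½·34·952/11.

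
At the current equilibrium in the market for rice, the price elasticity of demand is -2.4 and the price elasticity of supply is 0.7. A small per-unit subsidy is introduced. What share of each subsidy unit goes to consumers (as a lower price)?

Consumer share = 7/31

For a small subsidy around the equilibrium, the benefit split depends on the relative slopes, which at a point are proportional to the elasticities.
Buyer share = εs/(εs + |εd|) = 0.7/(0.7 + 2.4) = 7/31; seller share = |εd|/(εs + |εd|) = 24/31.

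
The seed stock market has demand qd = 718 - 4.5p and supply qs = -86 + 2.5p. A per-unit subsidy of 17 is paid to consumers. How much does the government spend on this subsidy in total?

Pre-subsidy: 718 - 4.5p = -86 + 2.5p gives p* = 804/7, q* = 1408/7.
With the rebate, buyers effectively pay pb = ps − 17, where ps is the price sellers receive.
Demand in terms of ps becomes qd = 718 − 4.5(ps − 17) = 794.5 - 4.5ps. Setting this equal to supply: 794.5 - 4.5ps = -86 + 2.5ps, so ps = 1761/14.
Buyers pay pb = 1761/14 − 17 = 1523/14; q' = -86 + 2.5·(1761/14) = 6397/28.
Government outlay = subsidy × quantity = 17 × 6397/28 = 108749/28.

Government cost = 108749/28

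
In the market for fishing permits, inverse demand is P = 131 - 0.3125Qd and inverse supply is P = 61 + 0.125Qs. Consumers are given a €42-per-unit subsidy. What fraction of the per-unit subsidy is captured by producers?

Pre-subsidy: 131 - 0.3125Q = 61 + 0.125Q gives Q* = 160 and P* = 81.
With the rebate, buyers effectively pay Pb = Ps − 42, where Ps is the price sellers receive.
On the curves, Pb = 131 - 0.3125Q and Ps = 61 + 0.125Q; the wedge Ps − Pb = 42 gives 61 + 0.125Q − (131 - 0.3125Q) = 42, so Q' = 256.
Then Pb = 131 − 0.3125·256 = 51 and Ps = 61 + 0.125·256 = 93.
Buyers' price falls by P* − Pb = 81 − 51 = 30; sellers' price rises by Ps − P* = 93 − 81 = 12.
So producers capture 12/42 = 2/7 of each unit of subsidy.

Producer share = 2/7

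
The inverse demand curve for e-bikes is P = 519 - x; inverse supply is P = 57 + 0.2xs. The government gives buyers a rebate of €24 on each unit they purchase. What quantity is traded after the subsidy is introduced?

Pre-subsidy: 519 - x = 57 + 0.2x gives x* = 385 and P* = 134.
With the rebate, buyers effectively pay Pb = Ps − 24, where Ps is the price sellers receive.
On the curves, Pb = 519 - x and Ps = 57 + 0.2x; the wedge Ps − Pb = 24 gives 57 + 0.2x − (519 - x) = 24, so x' = 405.
Then Pb = 519 − 1·405 = 114 and Ps = 57 + 0.2·405 = 138.

x' = 405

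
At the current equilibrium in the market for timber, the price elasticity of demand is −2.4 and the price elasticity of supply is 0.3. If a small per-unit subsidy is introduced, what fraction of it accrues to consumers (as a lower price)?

Consumer share = 1/9

For a small subsidy around the equilibrium, the benefit split depends on the relative slopes, which at a point are proportional to the elasticities.
Buyer share = εs/(εs + |εd|) = 0.3/(0.3 + 2.4) = 1/9; seller share = |εd|/(εs + |εd|) = 8/9.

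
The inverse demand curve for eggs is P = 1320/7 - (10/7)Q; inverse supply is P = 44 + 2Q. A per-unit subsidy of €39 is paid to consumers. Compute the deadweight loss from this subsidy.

Pre-subsidy: 1320/7 - (10/7)Q = 44 + 2Q gives Q* = 253/6 and P* = 385/3.
With the rebate, buyers effectively pay Pb = Ps − 39, where Ps is the price sellers receive.
On the curves, Pb = 1320/7 - (10/7)Q and Ps = 44 + 2Q; the wedge Ps − Pb = 39 gives 44 + 2Q − (1320/7 - (10/7)Q) = 39, so Q' = 1285/24.
Then Pb = 1320/7 − (10/7)·(1285/24) = 1345/12 and Ps = 44 + 2·(1285/24) = 1813/12.
The subsidy expands output by 1285/24 − 253/6 = 11.375 past the efficient level; on those units the gap between marginal cost and willingness to pay runs from 0 up to 39.
DWL = ½ × 39 × 11.375 = 221.8125.

Deadweight loss = €221.8125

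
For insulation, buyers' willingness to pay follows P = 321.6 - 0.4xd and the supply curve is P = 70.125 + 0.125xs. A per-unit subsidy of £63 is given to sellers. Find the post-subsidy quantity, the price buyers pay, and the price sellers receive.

x' = 599; buyers pay £82; sellers receive £145

Pre-subsidy: 321.6 - 0.4x = 70.125 + 0.125x gives x* = 479 and P* = 130.
With the subsidy, sellers receive Ps = Pb + 63 for each unit, where Pb is the price buyers pay.
On the curves, Pb = 321.6 - 0.4x and Ps = 70.125 + 0.125x; the wedge Ps − Pb = 63 gives 70.125 + 0.125x − (321.6 - 0.4x) = 63, so x' = 599.
Then Pb = 321.6 − 0.4·599 = 82 and Ps = 70.125 + 0.125·599 = 145.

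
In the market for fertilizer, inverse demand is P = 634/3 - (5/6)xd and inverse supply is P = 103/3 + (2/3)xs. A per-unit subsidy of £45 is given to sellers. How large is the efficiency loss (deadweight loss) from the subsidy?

Deadweight loss = £675

Pre-subsidy: 634/3 - (5/6)x = 103/3 + (2/3)x gives x* = 118 and P* = 113.
With the subsidy, sellers receive Ps = Pb + 45 for each unit, where Pb is the price buyers pay.
On the curves, Pb = 634/3 - (5/6)x and Ps = 103/3 + (2/3)x; the wedge Ps − Pb = 45 gives 103/3 + (2/3)x − (634/3 - (5/6)x) = 45, so x' = 148.
Then Pb = 634/3 − (5/6)·148 = 88 and Ps = 103/3 + (2/3)·148 = 133.
The subsidy expands output by 148 − 118 = 30 past the efficient level; on those units the gap between marginal cost and willingness to pay runs from 0 up to 45.
DWL = ½ × 45 × 30 = 675.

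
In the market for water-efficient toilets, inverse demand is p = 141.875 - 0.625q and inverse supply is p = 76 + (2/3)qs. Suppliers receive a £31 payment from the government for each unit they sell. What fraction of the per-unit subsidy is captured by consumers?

Consumer share = 15/31

Pre-subsidy: 141.875 - 0.625q = 76 + (2/3)q gives q* = 51 and p* = 110.
With the subsidy, sellers receive ps = pb + 31 for each unit, where pb is the price buyers pay.
On the curves, pb = 141.875 - 0.625q and ps = 76 + (2/3)q; the wedge ps − pb = 31 gives 76 + (2/3)q − (141.875 - 0.625q) = 31, so q' = 75.
Then pb = 141.875 − 0.625·75 = 95 and ps = 76 + (2/3)·75 = 126.
Buyers' price falls by p* − pb = 110 − 95 = 15; sellers' price rises by ps − p* = 126 − 110 = 16.
So consumers capture 15/31 = 15/31 of each unit of subsidy.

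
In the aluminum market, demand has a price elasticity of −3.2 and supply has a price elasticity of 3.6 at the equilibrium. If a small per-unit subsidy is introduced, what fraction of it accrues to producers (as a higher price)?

Producer share = 8/17

For a small subsidy around the equilibrium, the benefit split depends on the relative slopes, which at a point are proportional to the elasticities.
Buyer share = εs/(εs + |εd|) = 3.6/(3.6 + 3.2) = 9/17; seller share = |εd|/(εs + |εd|) = 8/17.
So producers capture 8/17 of the subsidy.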